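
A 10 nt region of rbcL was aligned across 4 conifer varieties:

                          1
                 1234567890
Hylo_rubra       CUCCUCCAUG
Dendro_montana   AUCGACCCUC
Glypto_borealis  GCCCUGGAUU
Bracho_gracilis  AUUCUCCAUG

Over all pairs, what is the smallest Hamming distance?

2

Pairwise Hamming distances:
  Hylo_rubra vs Dendro_montana: 5
  Hylo_rubra vs Glypto_borealis: 5
  Hylo_rubra vs Bracho_gracilis: 2
  Dendro_montana vs Glypto_borealis: 8
  Dendro_montana vs Bracho_gracilis: 5
  Glypto_borealis vs Bracho_gracilis: 6
The smallest is 2, between Hylo_rubra and Bracho_gracilis.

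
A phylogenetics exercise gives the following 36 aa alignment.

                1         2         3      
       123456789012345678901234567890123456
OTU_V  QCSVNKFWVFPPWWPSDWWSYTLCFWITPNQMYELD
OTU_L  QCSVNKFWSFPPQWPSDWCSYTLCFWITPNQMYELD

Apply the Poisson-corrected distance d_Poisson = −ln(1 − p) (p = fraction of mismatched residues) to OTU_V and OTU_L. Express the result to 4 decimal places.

The sequences differ at positions 9 (V/S), 13 (W/Q), 19 (W/C).
p = 3/36 = 0.083333.
d = −ln(1 − 0.083333) = −ln(0.916667) = 0.0870.

0.0870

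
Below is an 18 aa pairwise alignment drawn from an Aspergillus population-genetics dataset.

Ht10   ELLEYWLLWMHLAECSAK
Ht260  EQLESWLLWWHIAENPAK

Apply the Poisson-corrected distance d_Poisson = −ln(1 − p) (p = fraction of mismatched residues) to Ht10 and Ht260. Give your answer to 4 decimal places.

0.4055

The sequences differ at positions 2 (L/Q), 5 (Y/S), 10 (M/W), 12 (L/I), 15 (C/N), 16 (S/P).
p = 6/18 = 0.333333.
d = −ln(1 − 0.333333) = −ln(0.666667) = 0.4055.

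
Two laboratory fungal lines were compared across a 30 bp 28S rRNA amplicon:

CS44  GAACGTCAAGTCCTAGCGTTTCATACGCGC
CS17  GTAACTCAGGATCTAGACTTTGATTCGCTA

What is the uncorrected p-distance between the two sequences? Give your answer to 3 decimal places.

The sequences differ at positions 2 (A/T), 4 (C/A), 5 (G/C), 9 (A/G), 11 (T/A), 12 (C/T), 17 (C/A), 18 (G/C), 22 (C/G), 25 (A/T), 29 (G/T), 30 (C/A).
There are 12 differences over 30 sites, so p = 12/30 = 0.400.

0.400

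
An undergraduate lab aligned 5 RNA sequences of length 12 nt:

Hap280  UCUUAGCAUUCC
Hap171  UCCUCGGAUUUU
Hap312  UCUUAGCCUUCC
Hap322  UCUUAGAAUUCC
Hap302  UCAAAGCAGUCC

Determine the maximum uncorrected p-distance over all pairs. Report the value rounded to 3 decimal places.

Pairwise Hamming distances:
  Hap280 vs Hap171: 5
  Hap280 vs Hap312: 1
  Hap280 vs Hap322: 1
  Hap280 vs Hap302: 3
  Hap171 vs Hap312: 6
  Hap171 vs Hap322: 5
  Hap171 vs Hap302: 7
  Hap312 vs Hap322: 2
  Hap312 vs Hap302: 4
  Hap322 vs Hap302: 4
The largest is 7 mismatches, between Hap171 and Hap302; p = 7/12 = 0.583.

0.583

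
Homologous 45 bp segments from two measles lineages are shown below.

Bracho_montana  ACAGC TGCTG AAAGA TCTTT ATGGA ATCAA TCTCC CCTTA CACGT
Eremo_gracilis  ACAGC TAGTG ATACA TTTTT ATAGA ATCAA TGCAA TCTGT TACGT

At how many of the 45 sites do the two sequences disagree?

14

Mismatches occur at site 7 (G↔A), site 8 (C↔G), site 12 (A↔T), site 14 (G↔C), site 17 (C↔T), site 23 (G↔A), site 32 (C↔G), site 33 (T↔C), site 34 (C↔A), site 35 (C↔A), site 36 (C↔T), site 39 (T↔G), site 40 (A↔T), site 41 (C↔T).
That gives 14 mismatches out of 45 aligned sites, so the Hamming distance is 14.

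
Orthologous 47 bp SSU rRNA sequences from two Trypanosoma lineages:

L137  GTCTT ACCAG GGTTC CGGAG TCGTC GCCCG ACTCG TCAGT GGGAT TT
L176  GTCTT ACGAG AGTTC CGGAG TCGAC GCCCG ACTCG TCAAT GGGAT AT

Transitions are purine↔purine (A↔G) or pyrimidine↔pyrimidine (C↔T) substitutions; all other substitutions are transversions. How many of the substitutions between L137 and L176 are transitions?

2

Differing sites — 8:C/G (Tv); 11:G/A (Ti); 24:T/A (Tv); 39:G/A (Ti); 46:T/A (Tv).
Of the 5 differences, 2 transitions and 3 transversions, so the answer is 2.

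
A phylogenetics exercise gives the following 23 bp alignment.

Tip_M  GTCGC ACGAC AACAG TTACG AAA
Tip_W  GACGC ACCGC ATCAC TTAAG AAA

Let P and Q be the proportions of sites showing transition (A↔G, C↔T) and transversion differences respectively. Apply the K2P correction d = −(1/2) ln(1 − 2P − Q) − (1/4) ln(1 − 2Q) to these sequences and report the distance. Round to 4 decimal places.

0.3241

Mismatches occur at site 2 (T/A, transversion), site 8 (G/C, transversion), site 9 (A/G, transition), site 12 (A/T, transversion), site 15 (G/C, transversion), site 19 (C/A, transversion).
Of the 6 differences, 1 transition and 5 transversions over 23 sites: P = 1/23 = 0.043478, Q = 5/23 = 0.217391.
d = −0.5·ln(0.695653) − 0.25·ln(0.565218) = −0.5·(-0.362904) − 0.25·(-0.570544) = 0.3241.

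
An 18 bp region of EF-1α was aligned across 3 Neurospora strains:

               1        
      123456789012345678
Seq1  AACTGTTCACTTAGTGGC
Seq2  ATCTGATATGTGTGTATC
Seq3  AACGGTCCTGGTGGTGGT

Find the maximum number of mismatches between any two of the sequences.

11

Pairwise Hamming distances:
  Seq1 vs Seq2: 9
  Seq1 vs Seq3: 7
  Seq2 vs Seq3: 11
The largest is 11, between Seq2 and Seq3.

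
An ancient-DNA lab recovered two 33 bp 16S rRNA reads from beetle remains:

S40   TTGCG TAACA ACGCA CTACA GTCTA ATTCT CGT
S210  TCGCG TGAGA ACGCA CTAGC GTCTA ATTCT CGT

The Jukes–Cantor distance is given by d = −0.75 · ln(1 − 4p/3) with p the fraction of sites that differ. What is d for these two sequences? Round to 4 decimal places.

Differing sites — 2:T/C; 7:A/G; 9:C/G; 19:C/G; 20:A/C.
p = 5/33 = 0.151515.
d = −0.75 · ln(1 − (4/3)·0.151515) = −0.75 · ln(0.797980) = −0.75 · (-0.225672) = 0.1693.

0.1693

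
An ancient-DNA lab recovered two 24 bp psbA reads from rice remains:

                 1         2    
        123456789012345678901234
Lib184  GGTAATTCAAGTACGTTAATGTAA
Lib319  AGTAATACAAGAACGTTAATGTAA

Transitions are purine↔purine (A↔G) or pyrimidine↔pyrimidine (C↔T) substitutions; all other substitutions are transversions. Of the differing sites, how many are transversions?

2

The sequences differ at positions 1 (G/A, transition), 7 (T/A, transversion), 12 (T/A, transversion).
Of the 3 differences, 1 transition and 2 transversions, so the answer is 2.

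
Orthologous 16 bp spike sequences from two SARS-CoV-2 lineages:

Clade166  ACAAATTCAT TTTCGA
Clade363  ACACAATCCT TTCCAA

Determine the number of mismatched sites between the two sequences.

5

The sequences differ at positions 4 (A/C), 6 (T/A), 9 (A/C), 13 (T/C), 15 (G/A).
That gives 5 mismatches out of 16 aligned sites, so the Hamming distance is 5.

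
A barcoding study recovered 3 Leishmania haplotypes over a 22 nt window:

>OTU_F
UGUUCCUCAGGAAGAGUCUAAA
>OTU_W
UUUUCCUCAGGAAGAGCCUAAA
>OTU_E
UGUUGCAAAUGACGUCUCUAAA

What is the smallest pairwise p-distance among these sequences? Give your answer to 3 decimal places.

0.091

Pairwise Hamming distances:
  OTU_F vs OTU_W: 2
  OTU_F vs OTU_E: 7
  OTU_W vs OTU_E: 9
The smallest is 2 mismatches, between OTU_F and OTU_W; p = 2/22 = 0.091.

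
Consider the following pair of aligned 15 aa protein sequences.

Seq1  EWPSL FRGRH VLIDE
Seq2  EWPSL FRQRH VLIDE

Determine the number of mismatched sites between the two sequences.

1

Differing sites — 8:G/Q.
That gives 1 mismatch out of 15 aligned sites, so the Hamming distance is 1.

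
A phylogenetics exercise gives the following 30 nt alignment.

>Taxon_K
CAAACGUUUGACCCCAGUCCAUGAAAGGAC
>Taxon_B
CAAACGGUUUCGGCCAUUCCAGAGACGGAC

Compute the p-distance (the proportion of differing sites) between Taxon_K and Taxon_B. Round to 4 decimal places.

0.3333

Mismatches occur at site 7 (U→G), site 10 (G→U), site 11 (A→C), site 12 (C→G), site 13 (C→G), site 17 (G→U), site 22 (U→G), site 23 (G→A), site 24 (A→G), site 26 (A→C).
There are 10 differences over 30 sites, so p = 10/30 = 0.3333.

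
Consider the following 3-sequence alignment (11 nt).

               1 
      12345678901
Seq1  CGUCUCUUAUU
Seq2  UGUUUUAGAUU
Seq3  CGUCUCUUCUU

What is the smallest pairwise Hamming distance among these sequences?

Pairwise Hamming distances:
  Seq1 vs Seq2: 5
  Seq1 vs Seq3: 1
  Seq2 vs Seq3: 6
The smallest is 1, between Seq1 and Seq3.

1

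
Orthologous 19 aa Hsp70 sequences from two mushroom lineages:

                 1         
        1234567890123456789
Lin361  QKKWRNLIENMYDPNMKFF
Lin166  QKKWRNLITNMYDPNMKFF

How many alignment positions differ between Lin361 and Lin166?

The sequences differ at position 9 (E/T).
That gives 1 mismatch out of 19 aligned sites, so the Hamming distance is 1.

1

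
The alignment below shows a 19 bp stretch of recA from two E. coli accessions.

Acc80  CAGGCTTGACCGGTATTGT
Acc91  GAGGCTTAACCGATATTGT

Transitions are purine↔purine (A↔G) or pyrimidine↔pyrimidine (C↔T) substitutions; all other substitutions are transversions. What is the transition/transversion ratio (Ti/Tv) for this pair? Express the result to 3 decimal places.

Differing sites — 1:C/G (Tv); 8:G/A (Ti); 13:G/A (Ti).
Of the 3 differences, 2 transitions and 1 transversion, so Ti/Tv = 2/1 = 2.000.

2.000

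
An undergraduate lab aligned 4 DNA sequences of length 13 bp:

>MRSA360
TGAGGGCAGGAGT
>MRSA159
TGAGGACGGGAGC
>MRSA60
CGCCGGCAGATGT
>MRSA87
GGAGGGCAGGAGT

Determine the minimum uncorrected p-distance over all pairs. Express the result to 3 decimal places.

0.077

Pairwise Hamming distances:
  MRSA360 vs MRSA159: 3
  MRSA360 vs MRSA60: 5
  MRSA360 vs MRSA87: 1
  MRSA159 vs MRSA60: 8
  MRSA159 vs MRSA87: 4
  MRSA60 vs MRSA87: 5
The smallest is 1 mismatch, between MRSA360 and MRSA87; p = 1/13 = 0.077.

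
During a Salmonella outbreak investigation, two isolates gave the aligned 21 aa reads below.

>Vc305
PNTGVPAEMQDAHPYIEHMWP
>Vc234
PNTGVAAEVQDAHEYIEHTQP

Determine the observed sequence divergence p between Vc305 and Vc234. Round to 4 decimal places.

0.2381

Differing sites — 6:P/A; 9:M/V; 14:P/E; 19:M/T; 20:W/Q.
There are 5 differences over 21 sites, so p = 5/21 = 0.2381.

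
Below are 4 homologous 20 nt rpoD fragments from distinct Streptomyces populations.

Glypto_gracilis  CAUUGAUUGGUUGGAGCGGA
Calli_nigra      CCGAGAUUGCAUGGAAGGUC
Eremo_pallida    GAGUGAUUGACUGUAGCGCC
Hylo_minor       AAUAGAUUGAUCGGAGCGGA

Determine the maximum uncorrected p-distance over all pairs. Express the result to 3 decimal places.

Pairwise Hamming distances:
  Glypto_gracilis vs Calli_nigra: 9
  Glypto_gracilis vs Eremo_pallida: 7
  Glypto_gracilis vs Hylo_minor: 4
  Calli_nigra vs Eremo_pallida: 9
  Calli_nigra vs Hylo_minor: 10
  Eremo_pallida vs Hylo_minor: 8
The largest is 10 mismatches, between Calli_nigra and Hylo_minor; p = 10/20 = 0.500.

0.500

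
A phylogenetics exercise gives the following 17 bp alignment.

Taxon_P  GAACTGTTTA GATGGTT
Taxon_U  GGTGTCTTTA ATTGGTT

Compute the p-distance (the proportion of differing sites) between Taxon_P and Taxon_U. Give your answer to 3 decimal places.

0.353

Differing sites — 2:A/G; 3:A/T; 4:C/G; 6:G/C; 11:G/A; 12:A/T.
There are 6 differences over 17 sites, so p = 6/17 = 0.353.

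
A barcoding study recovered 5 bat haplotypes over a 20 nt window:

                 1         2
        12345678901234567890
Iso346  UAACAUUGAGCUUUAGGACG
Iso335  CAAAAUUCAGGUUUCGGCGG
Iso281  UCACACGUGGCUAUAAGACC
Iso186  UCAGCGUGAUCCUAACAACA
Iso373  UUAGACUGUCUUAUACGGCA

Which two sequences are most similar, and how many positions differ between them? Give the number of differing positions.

Pairwise Hamming distances:
  Iso346 vs Iso335: 7
  Iso346 vs Iso281: 8
  Iso346 vs Iso186: 10
  Iso346 vs Iso373: 10
  Iso335 vs Iso281: 14
  Iso335 vs Iso186: 16
  Iso335 vs Iso373: 14
  Iso281 vs Iso186: 13
  Iso281 vs Iso373: 10
  Iso186 vs Iso373: 11
The smallest is 7, between Iso346 and Iso335.

7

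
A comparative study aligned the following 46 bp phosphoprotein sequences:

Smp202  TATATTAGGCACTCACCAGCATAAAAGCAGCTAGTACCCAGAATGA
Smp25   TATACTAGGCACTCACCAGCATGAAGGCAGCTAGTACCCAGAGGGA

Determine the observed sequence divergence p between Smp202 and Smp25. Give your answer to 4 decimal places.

Differing sites — 5:T/C; 23:A/G; 26:A/G; 43:A/G; 44:T/G.
There are 5 differences over 46 sites, so p = 5/46 = 0.1087.

0.1087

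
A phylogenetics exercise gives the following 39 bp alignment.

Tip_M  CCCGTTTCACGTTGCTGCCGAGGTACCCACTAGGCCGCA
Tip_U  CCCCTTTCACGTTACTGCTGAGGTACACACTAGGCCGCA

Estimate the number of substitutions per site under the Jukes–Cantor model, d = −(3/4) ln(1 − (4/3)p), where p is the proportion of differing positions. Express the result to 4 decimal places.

The sequences differ at positions 4 (G/C), 14 (G/A), 19 (C/T), 27 (C/A).
p = 4/39 = 0.102564.
d = −0.75 · ln(1 − (4/3)·0.102564) = −0.75 · ln(0.863248) = −0.75 · (-0.147053) = 0.1103.

0.1103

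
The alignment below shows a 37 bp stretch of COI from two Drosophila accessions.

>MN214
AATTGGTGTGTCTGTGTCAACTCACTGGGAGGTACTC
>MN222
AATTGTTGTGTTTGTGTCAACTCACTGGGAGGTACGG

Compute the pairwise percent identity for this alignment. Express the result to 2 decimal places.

89.19%

Mismatches occur at site 6 (G/T), site 12 (C/T), site 36 (T/G), site 37 (C/G).
33 of the 37 sites match, so the percent identity is 33/37 × 100 = 89.19%.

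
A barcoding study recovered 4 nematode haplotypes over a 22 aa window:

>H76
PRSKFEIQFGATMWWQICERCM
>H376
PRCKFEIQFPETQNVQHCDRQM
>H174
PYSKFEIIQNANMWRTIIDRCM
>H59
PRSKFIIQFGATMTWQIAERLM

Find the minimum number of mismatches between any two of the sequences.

Pairwise Hamming distances:
  H76 vs H376: 9
  H76 vs H174: 9
  H76 vs H59: 4
  H376 vs H174: 14
  H376 vs H59: 11
  H174 vs H59: 12
The smallest is 4, between H76 and H59.

4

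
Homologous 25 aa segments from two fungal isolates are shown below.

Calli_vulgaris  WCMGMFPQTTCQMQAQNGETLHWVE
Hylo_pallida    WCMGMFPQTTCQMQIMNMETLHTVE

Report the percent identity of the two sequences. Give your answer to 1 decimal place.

The sequences differ at positions 15 (A/I), 16 (Q/M), 18 (G/M), 23 (W/T).
21 of the 25 sites match, so the percent identity is 21/25 × 100 = 84.0%.

84.0%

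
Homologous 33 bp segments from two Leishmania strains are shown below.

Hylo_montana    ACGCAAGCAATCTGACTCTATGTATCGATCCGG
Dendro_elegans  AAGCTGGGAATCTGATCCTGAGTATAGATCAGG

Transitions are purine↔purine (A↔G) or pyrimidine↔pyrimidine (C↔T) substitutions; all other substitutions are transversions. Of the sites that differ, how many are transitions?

The sequences differ at positions 2 (C/A, transversion), 5 (A/T, transversion), 6 (A/G, transition), 8 (C/G, transversion), 16 (C/T, transition), 17 (T/C, transition), 20 (A/G, transition), 21 (T/A, transversion), 26 (C/A, transversion), 31 (C/A, transversion).
Of the 10 differences, 4 transitions and 6 transversions, so the answer is 4.

4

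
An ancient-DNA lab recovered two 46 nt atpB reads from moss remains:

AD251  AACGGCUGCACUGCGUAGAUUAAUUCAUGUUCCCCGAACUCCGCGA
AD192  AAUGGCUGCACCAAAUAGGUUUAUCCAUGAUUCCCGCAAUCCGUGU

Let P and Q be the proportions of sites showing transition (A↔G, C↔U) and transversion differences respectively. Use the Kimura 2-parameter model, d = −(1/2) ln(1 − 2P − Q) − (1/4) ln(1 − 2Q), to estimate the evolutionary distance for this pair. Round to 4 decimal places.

Mismatches occur at site 3 (C↔U, transition), site 12 (U↔C, transition), site 13 (G↔A, transition), site 14 (C↔A, transversion), site 15 (G↔A, transition), site 19 (A↔G, transition), site 22 (A↔U, transversion), site 25 (U↔C, transition), site 30 (U↔A, transversion), site 32 (C↔U, transition), site 37 (A↔C, transversion), site 39 (C↔A, transversion), site 44 (C↔U, transition), site 46 (A↔U, transversion).
Of the 14 differences, 8 transitions and 6 transversions over 46 sites: P = 8/46 = 0.173913, Q = 6/46 = 0.130435.
d = −0.5·ln(0.521739) − 0.25·ln(0.739130) = −0.5·(-0.650588) − 0.25·(-0.302281) = 0.4009.

0.4009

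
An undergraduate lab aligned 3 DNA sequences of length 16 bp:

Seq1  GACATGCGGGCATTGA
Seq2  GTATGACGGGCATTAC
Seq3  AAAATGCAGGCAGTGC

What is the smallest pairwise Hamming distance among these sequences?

Pairwise Hamming distances:
  Seq1 vs Seq2: 7
  Seq1 vs Seq3: 5
  Seq2 vs Seq3: 8
The smallest is 5, between Seq1 and Seq3.

5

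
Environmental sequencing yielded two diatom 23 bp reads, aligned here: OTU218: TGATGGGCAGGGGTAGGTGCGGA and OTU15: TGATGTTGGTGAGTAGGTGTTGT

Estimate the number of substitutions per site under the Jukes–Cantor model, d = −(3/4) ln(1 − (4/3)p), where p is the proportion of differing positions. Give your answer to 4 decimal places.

0.5532

Differing sites — 6:G/T; 7:G/T; 8:C/G; 9:A/G; 10:G/T; 12:G/A; 20:C/T; 21:G/T; 23:A/T.
p = 9/23 = 0.391304.
d = −0.75 · ln(1 − (4/3)·0.391304) = −0.75 · ln(0.478261) = −0.75 · (-0.737599) = 0.5532.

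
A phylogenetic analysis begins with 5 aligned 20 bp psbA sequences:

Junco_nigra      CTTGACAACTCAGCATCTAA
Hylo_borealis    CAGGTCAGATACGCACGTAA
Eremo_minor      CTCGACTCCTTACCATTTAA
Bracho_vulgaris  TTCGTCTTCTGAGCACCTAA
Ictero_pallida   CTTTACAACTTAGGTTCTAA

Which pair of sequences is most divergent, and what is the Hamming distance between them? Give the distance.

Pairwise Hamming distances:
  Junco_nigra vs Hylo_borealis: 9
  Junco_nigra vs Eremo_minor: 6
  Junco_nigra vs Bracho_vulgaris: 7
  Junco_nigra vs Ictero_pallida: 4
  Hylo_borealis vs Eremo_minor: 11
  Hylo_borealis vs Bracho_vulgaris: 9
  Hylo_borealis vs Ictero_pallida: 12
  Eremo_minor vs Bracho_vulgaris: 7
  Eremo_minor vs Ictero_pallida: 8
  Bracho_vulgaris vs Ictero_pallida: 10
The largest is 12, between Hylo_borealis and Ictero_pallida.

12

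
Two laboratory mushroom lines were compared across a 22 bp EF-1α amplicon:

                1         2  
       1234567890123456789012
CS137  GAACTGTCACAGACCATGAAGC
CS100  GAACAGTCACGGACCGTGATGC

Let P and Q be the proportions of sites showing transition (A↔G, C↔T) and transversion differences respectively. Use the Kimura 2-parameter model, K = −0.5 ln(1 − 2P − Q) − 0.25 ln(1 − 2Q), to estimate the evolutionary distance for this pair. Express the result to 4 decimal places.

0.2094

The sequences differ at positions 5 (T/A, transversion), 11 (A/G, transition), 16 (A/G, transition), 20 (A/T, transversion).
Of the 4 differences, 2 transitions and 2 transversions over 22 sites: P = 2/22 = 0.090909, Q = 2/22 = 0.090909.
d = −0.5·ln(0.727273) − 0.25·ln(0.818182) = −0.5·(-0.318453) − 0.25·(-0.200670) = 0.2094.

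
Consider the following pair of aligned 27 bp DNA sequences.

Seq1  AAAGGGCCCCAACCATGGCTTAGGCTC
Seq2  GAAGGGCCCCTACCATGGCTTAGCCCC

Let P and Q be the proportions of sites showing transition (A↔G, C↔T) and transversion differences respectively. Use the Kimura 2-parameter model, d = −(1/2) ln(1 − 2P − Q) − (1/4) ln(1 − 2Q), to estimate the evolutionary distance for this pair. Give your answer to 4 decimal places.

0.1657

Mismatches occur at site 1 (A/G, transition), site 11 (A/T, transversion), site 24 (G/C, transversion), site 26 (T/C, transition).
Of the 4 differences, 2 transitions and 2 transversions over 27 sites: P = 2/27 = 0.074074, Q = 2/27 = 0.074074.
d = −0.5·ln(0.777778) − 0.25·ln(0.851852) = −0.5·(-0.251314) − 0.25·(-0.160342) = 0.1657.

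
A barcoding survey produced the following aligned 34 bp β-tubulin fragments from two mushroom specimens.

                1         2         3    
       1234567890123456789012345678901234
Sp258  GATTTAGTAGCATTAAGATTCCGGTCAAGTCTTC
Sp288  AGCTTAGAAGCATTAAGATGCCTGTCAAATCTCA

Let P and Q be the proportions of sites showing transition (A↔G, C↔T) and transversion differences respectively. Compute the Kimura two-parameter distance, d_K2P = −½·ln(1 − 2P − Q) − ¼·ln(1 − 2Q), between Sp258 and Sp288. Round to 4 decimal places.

The sequences differ at positions 1 (G/A, transition), 2 (A/G, transition), 3 (T/C, transition), 8 (T/A, transversion), 20 (T/G, transversion), 23 (G/T, transversion), 29 (G/A, transition), 33 (T/C, transition), 34 (C/A, transversion).
Of the 9 differences, 5 transitions and 4 transversions over 34 sites: P = 5/34 = 0.147059, Q = 4/34 = 0.117647.
d = −0.5·ln(0.588235) − 0.25·ln(0.764706) = −0.5·(-0.530629) − 0.25·(-0.268264) = 0.3324.

0.3324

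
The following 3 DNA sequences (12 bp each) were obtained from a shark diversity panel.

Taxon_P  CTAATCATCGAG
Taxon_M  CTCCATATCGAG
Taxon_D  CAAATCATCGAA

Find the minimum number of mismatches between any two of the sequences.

Pairwise Hamming distances:
  Taxon_P vs Taxon_M: 4
  Taxon_P vs Taxon_D: 2
  Taxon_M vs Taxon_D: 6
The smallest is 2, between Taxon_P and Taxon_D.

2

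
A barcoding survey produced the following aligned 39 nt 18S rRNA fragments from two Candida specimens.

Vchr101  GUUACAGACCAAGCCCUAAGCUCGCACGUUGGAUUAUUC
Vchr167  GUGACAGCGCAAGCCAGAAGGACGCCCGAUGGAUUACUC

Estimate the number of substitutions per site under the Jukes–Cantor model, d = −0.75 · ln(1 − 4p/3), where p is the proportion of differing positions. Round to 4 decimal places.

0.3138

The sequences differ at positions 3 (U/G), 8 (A/C), 9 (C/G), 16 (C/A), 17 (U/G), 21 (C/G), 22 (U/A), 26 (A/C), 29 (U/A), 37 (U/C).
p = 10/39 = 0.256410.
d = −0.75 · ln(1 − (4/3)·0.256410) = −0.75 · ln(0.658120) = −0.75 · (-0.418368) = 0.3138.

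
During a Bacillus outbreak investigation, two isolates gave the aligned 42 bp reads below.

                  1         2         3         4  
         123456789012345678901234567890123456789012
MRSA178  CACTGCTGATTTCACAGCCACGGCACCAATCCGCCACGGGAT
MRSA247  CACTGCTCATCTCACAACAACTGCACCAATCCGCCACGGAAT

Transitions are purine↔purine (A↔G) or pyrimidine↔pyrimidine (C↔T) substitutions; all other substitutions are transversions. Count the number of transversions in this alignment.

Differing sites — 8:G/C (Tv); 11:T/C (Ti); 17:G/A (Ti); 19:C/A (Tv); 22:G/T (Tv); 40:G/A (Ti).
Of the 6 differences, 3 transitions and 3 transversions, so the answer is 3.

3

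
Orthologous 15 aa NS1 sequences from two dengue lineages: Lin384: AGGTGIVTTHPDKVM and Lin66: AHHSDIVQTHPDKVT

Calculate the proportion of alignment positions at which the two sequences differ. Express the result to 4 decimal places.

0.4000

The sequences differ at positions 2 (G/H), 3 (G/H), 4 (T/S), 5 (G/D), 8 (T/Q), 15 (M/T).
There are 6 differences over 15 sites, so p = 6/15 = 0.4000.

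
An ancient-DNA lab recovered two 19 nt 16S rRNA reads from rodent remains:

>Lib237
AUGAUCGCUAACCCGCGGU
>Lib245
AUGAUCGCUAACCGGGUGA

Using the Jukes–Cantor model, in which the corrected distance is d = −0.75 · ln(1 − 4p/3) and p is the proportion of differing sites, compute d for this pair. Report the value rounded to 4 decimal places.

The sequences differ at positions 14 (C/G), 16 (C/G), 17 (G/U), 19 (U/A).
p = 4/19 = 0.210526.
d = −0.75 · ln(1 − (4/3)·0.210526) = −0.75 · ln(0.719299) = −0.75 · (-0.329478) = 0.2471.

0.2471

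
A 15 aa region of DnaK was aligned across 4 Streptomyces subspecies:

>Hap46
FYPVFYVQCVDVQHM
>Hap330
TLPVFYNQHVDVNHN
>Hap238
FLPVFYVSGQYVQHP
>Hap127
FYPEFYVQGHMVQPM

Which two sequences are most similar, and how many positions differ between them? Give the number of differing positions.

Pairwise Hamming distances:
  Hap46 vs Hap330: 6
  Hap46 vs Hap238: 6
  Hap46 vs Hap127: 5
  Hap330 vs Hap238: 8
  Hap330 vs Hap127: 10
  Hap238 vs Hap127: 7
The smallest is 5, between Hap46 and Hap127.

5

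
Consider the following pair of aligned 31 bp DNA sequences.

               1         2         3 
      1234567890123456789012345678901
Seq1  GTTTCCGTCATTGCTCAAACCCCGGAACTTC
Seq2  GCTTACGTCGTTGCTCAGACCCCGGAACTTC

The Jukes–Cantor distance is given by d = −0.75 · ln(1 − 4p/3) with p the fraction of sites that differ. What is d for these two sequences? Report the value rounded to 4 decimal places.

The sequences differ at positions 2 (T/C), 5 (C/A), 10 (A/G), 18 (A/G).
p = 4/31 = 0.129032.
d = −0.75 · ln(1 − (4/3)·0.129032) = −0.75 · ln(0.827957) = −0.75 · (-0.188794) = 0.1416.

0.1416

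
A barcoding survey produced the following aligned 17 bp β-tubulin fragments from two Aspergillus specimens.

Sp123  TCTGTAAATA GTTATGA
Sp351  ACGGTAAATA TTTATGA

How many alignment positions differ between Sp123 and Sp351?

3

The sequences differ at positions 1 (T/A), 3 (T/G), 11 (G/T).
That gives 3 mismatches out of 17 aligned sites, so the Hamming distance is 3.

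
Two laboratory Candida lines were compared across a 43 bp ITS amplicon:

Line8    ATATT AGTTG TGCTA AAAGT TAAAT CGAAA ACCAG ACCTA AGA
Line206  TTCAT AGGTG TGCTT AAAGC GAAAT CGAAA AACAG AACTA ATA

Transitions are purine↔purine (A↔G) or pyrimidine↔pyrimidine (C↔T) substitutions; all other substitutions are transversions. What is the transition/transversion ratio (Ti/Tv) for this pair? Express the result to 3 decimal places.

0.111

Mismatches occur at site 1 (A→T, transversion), site 3 (A→C, transversion), site 4 (T→A, transversion), site 8 (T→G, transversion), site 15 (A→T, transversion), site 20 (T→C, transition), site 21 (T→G, transversion), site 32 (C→A, transversion), site 37 (C→A, transversion), site 42 (G→T, transversion).
Of the 10 differences, 1 transition and 9 transversions, so Ti/Tv = 1/9 = 0.111.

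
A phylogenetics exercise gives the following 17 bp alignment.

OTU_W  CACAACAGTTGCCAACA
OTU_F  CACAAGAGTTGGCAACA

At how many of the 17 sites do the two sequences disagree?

2

Mismatches occur at site 6 (C/G), site 12 (C/G).
That gives 2 mismatches out of 17 aligned sites, so the Hamming distance is 2.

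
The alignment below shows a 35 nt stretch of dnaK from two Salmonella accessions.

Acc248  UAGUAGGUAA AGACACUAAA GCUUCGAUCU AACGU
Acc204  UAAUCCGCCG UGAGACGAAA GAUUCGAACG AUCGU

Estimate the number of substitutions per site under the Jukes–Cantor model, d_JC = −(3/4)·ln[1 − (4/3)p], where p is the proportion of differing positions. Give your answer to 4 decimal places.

0.5128

The sequences differ at positions 3 (G/A), 5 (A/C), 6 (G/C), 8 (U/C), 9 (A/C), 10 (A/G), 11 (A/U), 14 (C/G), 17 (U/G), 22 (C/A), 28 (U/A), 30 (U/G), 32 (A/U).
p = 13/35 = 0.371429.
d = −0.75 · ln(1 − (4/3)·0.371429) = −0.75 · ln(0.504761) = −0.75 · (-0.683670) = 0.5128.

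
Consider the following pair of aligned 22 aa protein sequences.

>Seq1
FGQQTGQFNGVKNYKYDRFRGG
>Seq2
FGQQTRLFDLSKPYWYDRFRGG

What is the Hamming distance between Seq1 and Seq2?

7

The sequences differ at positions 6 (G/R), 7 (Q/L), 9 (N/D), 10 (G/L), 11 (V/S), 13 (N/P), 15 (K/W).
That gives 7 mismatches out of 22 aligned sites, so the Hamming distance is 7.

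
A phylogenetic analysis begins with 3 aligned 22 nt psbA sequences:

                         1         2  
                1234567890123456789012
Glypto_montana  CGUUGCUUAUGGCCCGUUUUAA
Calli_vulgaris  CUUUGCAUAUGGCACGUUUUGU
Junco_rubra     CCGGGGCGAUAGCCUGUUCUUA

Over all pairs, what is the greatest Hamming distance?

12

Pairwise Hamming distances:
  Glypto_montana vs Calli_vulgaris: 5
  Glypto_montana vs Junco_rubra: 10
  Calli_vulgaris vs Junco_rubra: 12
The largest is 12, between Calli_vulgaris and Junco_rubra.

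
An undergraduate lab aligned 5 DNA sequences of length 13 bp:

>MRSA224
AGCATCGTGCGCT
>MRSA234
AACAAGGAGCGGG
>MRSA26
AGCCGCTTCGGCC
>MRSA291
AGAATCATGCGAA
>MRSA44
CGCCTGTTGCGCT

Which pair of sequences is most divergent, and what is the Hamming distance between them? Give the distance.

10

Pairwise Hamming distances:
  MRSA224 vs MRSA234: 6
  MRSA224 vs MRSA26: 6
  MRSA224 vs MRSA291: 4
  MRSA224 vs MRSA44: 4
  MRSA234 vs MRSA26: 10
  MRSA234 vs MRSA291: 8
  MRSA234 vs MRSA44: 8
  MRSA26 vs MRSA291: 8
  MRSA26 vs MRSA44: 6
  MRSA291 vs MRSA44: 7
The largest is 10, between MRSA234 and MRSA26.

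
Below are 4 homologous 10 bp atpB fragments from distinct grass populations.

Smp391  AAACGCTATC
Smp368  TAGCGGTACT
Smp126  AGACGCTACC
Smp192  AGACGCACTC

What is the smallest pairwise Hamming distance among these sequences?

Pairwise Hamming distances:
  Smp391 vs Smp368: 5
  Smp391 vs Smp126: 2
  Smp391 vs Smp192: 3
  Smp368 vs Smp126: 5
  Smp368 vs Smp192: 8
  Smp126 vs Smp192: 3
The smallest is 2, between Smp391 and Smp126.

2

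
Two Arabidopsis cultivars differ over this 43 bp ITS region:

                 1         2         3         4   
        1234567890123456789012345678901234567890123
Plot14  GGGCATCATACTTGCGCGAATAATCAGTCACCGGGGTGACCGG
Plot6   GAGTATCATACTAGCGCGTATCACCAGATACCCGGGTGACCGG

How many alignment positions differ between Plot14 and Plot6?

9

The sequences differ at positions 2 (G/A), 4 (C/T), 13 (T/A), 19 (A/T), 22 (A/C), 24 (T/C), 28 (T/A), 29 (C/T), 33 (G/C).
That gives 9 mismatches out of 43 aligned sites, so the Hamming distance is 9.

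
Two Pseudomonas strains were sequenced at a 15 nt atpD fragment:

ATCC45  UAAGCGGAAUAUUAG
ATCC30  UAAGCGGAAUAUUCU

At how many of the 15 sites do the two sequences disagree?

2

Mismatches occur at site 14 (A/C), site 15 (G/U).
That gives 2 mismatches out of 15 aligned sites, so the Hamming distance is 2.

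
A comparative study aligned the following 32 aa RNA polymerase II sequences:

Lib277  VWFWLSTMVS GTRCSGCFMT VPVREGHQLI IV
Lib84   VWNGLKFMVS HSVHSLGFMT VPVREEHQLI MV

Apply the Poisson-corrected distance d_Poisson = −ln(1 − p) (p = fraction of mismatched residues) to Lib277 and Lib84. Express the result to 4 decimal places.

0.4700

The sequences differ at positions 3 (F/N), 4 (W/G), 6 (S/K), 7 (T/F), 11 (G/H), 12 (T/S), 13 (R/V), 14 (C/H), 16 (G/L), 17 (C/G), 26 (G/E), 31 (I/M).
p = 12/32 = 0.375000.
d = −ln(1 − 0.375000) = −ln(0.625000) = 0.4700.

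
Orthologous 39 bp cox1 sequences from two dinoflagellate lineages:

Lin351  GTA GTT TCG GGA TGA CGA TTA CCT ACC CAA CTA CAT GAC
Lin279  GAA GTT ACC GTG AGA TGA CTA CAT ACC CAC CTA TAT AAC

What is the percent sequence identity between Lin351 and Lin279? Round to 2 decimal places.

69.23%

Differing sites — 2:T/A; 7:T/A; 9:G/C; 11:G/T; 12:A/G; 13:T/A; 16:C/T; 19:T/C; 23:C/A; 30:A/C; 34:C/T; 37:G/A.
27 of the 39 sites match, so the percent identity is 27/39 × 100 = 69.23%.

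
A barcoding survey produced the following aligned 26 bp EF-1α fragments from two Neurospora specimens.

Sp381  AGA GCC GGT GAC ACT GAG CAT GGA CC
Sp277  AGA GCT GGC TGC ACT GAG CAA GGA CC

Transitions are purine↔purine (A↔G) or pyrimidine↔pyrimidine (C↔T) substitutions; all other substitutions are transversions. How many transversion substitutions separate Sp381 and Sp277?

Mismatches occur at site 6 (C/T, transition), site 9 (T/C, transition), site 10 (G/T, transversion), site 11 (A/G, transition), site 21 (T/A, transversion).
Of the 5 differences, 3 transitions and 2 transversions, so the answer is 2.

2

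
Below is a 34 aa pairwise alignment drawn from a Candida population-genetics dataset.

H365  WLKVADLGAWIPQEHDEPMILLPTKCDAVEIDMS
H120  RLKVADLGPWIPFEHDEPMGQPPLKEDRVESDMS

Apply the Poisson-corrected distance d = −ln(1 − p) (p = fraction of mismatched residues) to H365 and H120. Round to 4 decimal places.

Differing sites — 1:W/R; 9:A/P; 13:Q/F; 20:I/G; 21:L/Q; 22:L/P; 24:T/L; 26:C/E; 28:A/R; 31:I/S.
p = 10/34 = 0.294118.
d = −ln(1 − 0.294118) = −ln(0.705882) = 0.3483.

0.3483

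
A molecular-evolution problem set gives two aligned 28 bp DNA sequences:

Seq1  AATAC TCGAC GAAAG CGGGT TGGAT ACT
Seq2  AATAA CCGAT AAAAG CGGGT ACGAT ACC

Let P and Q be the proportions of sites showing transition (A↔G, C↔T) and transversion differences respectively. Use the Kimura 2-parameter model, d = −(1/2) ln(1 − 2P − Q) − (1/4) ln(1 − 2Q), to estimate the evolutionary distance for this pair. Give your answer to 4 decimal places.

0.3098

The sequences differ at positions 5 (C/A, transversion), 6 (T/C, transition), 10 (C/T, transition), 11 (G/A, transition), 21 (T/A, transversion), 22 (G/C, transversion), 28 (T/C, transition).
Of the 7 differences, 4 transitions and 3 transversions over 28 sites: P = 4/28 = 0.142857, Q = 3/28 = 0.107143.
d = −0.5·ln(0.607143) − 0.25·ln(0.785714) = −0.5·(-0.498991) − 0.25·(-0.241162) = 0.3098.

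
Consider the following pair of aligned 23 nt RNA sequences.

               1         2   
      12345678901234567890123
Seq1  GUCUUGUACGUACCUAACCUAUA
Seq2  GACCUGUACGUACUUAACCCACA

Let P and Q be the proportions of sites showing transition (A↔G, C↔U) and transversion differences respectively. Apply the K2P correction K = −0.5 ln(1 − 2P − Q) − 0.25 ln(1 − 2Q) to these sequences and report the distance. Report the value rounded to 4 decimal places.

0.2710

Differing sites — 2:U/A (Tv); 4:U/C (Ti); 14:C/U (Ti); 20:U/C (Ti); 22:U/C (Ti).
Of the 5 differences, 4 transitions and 1 transversion over 23 sites: P = 4/23 = 0.173913, Q = 1/23 = 0.043478.
d = −0.5·ln(0.608696) − 0.25·ln(0.913044) = −0.5·(-0.496436) − 0.25·(-0.090971) = 0.2710.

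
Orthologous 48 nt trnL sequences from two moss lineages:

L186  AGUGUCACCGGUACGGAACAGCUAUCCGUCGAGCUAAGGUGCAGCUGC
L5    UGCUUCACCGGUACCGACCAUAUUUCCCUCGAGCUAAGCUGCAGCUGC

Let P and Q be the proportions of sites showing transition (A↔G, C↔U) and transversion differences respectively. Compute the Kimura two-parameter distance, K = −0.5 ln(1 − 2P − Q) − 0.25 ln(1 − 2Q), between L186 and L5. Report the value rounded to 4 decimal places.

Mismatches occur at site 1 (A/U, transversion), site 3 (U/C, transition), site 4 (G/U, transversion), site 15 (G/C, transversion), site 18 (A/C, transversion), site 21 (G/U, transversion), site 22 (C/A, transversion), site 24 (A/U, transversion), site 28 (G/C, transversion), site 39 (G/C, transversion).
Of the 10 differences, 1 transition and 9 transversions over 48 sites: P = 1/48 = 0.020833, Q = 9/48 = 0.187500.
d = −0.5·ln(0.770834) − 0.25·ln(0.625000) = −0.5·(-0.260282) − 0.25·(-0.470004) = 0.2476.

0.2476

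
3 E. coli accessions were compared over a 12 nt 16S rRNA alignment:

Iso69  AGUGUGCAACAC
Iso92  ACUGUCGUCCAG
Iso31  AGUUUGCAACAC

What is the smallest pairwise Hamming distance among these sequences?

Pairwise Hamming distances:
  Iso69 vs Iso92: 6
  Iso69 vs Iso31: 1
  Iso92 vs Iso31: 7
The smallest is 1, between Iso69 and Iso31.

1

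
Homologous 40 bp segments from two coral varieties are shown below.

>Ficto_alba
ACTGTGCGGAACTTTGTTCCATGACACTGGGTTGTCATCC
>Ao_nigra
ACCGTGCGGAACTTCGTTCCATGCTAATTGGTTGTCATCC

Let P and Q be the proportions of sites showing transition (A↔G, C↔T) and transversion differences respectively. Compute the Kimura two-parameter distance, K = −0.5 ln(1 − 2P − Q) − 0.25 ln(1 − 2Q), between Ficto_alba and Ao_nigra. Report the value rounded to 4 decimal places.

Differing sites — 3:T/C (Ti); 15:T/C (Ti); 24:A/C (Tv); 25:C/T (Ti); 27:C/A (Tv); 29:G/T (Tv).
Of the 6 differences, 3 transitions and 3 transversions over 40 sites: P = 3/40 = 0.075000, Q = 3/40 = 0.075000.
d = −0.5·ln(0.775000) − 0.25·ln(0.850000) = −0.5·(-0.254892) − 0.25·(-0.162519) = 0.1681.

0.1681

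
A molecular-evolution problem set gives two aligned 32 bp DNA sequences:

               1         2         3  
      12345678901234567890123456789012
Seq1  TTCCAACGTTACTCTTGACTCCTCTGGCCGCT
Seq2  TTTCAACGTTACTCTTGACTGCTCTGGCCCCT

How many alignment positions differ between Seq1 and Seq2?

3

Differing sites — 3:C/T; 21:C/G; 30:G/C.
That gives 3 mismatches out of 32 aligned sites, so the Hamming distance is 3.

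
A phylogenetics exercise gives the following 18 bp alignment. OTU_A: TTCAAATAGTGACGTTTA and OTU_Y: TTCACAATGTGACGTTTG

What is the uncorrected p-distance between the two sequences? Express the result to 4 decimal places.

0.2222

The sequences differ at positions 5 (A/C), 7 (T/A), 8 (A/T), 18 (A/G).
There are 4 differences over 18 sites, so p = 4/18 = 0.2222.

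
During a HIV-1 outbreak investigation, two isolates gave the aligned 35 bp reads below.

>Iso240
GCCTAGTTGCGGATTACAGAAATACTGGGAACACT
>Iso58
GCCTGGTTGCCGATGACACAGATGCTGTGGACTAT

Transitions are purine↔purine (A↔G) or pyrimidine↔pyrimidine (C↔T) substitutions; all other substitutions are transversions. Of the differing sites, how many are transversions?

6

The sequences differ at positions 5 (A/G, transition), 11 (G/C, transversion), 15 (T/G, transversion), 19 (G/C, transversion), 21 (A/G, transition), 24 (A/G, transition), 28 (G/T, transversion), 30 (A/G, transition), 33 (A/T, transversion), 34 (C/A, transversion).
Of the 10 differences, 4 transitions and 6 transversions, so the answer is 6.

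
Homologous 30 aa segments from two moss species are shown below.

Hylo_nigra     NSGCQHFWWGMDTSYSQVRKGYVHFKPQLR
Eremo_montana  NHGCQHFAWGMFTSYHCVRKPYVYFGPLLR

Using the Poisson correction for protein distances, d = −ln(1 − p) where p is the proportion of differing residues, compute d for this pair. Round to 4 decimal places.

Mismatches occur at site 2 (S→H), site 8 (W→A), site 12 (D→F), site 16 (S→H), site 17 (Q→C), site 21 (G→P), site 24 (H→Y), site 26 (K→G), site 28 (Q→L).
p = 9/30 = 0.300000.
d = −ln(1 − 0.300000) = −ln(0.700000) = 0.3567.

0.3567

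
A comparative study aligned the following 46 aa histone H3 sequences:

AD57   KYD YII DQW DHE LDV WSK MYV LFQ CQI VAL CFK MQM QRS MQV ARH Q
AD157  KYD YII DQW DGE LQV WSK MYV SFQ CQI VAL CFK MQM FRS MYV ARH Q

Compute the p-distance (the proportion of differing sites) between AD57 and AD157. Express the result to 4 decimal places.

Differing sites — 11:H/G; 14:D/Q; 22:L/S; 37:Q/F; 41:Q/Y.
There are 5 differences over 46 sites, so p = 5/46 = 0.1087.

0.1087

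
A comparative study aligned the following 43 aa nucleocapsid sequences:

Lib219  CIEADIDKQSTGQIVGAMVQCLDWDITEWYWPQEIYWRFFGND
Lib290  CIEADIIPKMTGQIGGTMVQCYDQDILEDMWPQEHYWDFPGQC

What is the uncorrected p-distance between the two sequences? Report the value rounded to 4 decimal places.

0.3721

The sequences differ at positions 7 (D/I), 8 (K/P), 9 (Q/K), 10 (S/M), 15 (V/G), 17 (A/T), 22 (L/Y), 24 (W/Q), 27 (T/L), 29 (W/D), 30 (Y/M), 35 (I/H), 38 (R/D), 40 (F/P), 42 (N/Q), 43 (D/C).
There are 16 differences over 43 sites, so p = 16/43 = 0.3721.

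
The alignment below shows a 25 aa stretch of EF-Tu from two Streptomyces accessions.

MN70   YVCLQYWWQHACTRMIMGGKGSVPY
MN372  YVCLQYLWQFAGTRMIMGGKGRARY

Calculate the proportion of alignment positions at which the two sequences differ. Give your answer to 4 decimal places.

0.2400

Mismatches occur at site 7 (W/L), site 10 (H/F), site 12 (C/G), site 22 (S/R), site 23 (V/A), site 24 (P/R).
There are 6 differences over 25 sites, so p = 6/25 = 0.2400.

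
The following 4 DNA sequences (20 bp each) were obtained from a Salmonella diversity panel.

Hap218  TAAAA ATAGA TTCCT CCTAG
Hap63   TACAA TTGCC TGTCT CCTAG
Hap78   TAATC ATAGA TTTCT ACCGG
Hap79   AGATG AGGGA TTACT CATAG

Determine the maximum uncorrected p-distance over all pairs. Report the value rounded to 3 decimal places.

Pairwise Hamming distances:
  Hap218 vs Hap63: 7
  Hap218 vs Hap78: 6
  Hap218 vs Hap79: 8
  Hap63 vs Hap78: 11
  Hap63 vs Hap79: 12
  Hap78 vs Hap79: 10
The largest is 12 mismatches, between Hap63 and Hap79; p = 12/20 = 0.600.

0.600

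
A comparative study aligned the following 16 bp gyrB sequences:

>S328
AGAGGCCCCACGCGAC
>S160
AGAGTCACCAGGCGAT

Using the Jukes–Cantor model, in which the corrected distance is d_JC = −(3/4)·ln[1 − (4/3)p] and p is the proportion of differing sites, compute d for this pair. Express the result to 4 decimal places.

Mismatches occur at site 5 (G→T), site 7 (C→A), site 11 (C→G), site 16 (C→T).
p = 4/16 = 0.250000.
d = −0.75 · ln(1 − (4/3)·0.250000) = −0.75 · ln(0.666667) = −0.75 · (-0.405465) = 0.3041.

0.3041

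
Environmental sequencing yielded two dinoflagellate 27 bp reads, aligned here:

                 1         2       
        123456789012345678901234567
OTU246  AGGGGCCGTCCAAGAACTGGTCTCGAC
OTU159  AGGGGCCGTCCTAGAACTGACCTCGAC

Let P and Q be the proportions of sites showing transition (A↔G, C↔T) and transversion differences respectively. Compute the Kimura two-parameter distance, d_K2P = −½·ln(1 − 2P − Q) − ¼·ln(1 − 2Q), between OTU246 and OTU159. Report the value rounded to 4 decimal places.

The sequences differ at positions 12 (A/T, transversion), 20 (G/A, transition), 21 (T/C, transition).
Of the 3 differences, 2 transitions and 1 transversion over 27 sites: P = 2/27 = 0.074074, Q = 1/27 = 0.037037.
d = −0.5·ln(0.814815) − 0.25·ln(0.925926) = −0.5·(-0.204794) − 0.25·(-0.076961) = 0.1216.

0.1216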